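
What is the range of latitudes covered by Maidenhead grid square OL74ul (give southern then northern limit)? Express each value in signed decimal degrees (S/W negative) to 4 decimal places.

Field O=14, L=11: +14·20° lon, +11·10° lat → SW at lon 100°, lat 20°.
Square 7, 4: +7·2° lon, +4·1° lat → SW at lon 114°, lat 24°.
Subsquare u=20, l=11: +20·0.0833333° lon, +11·0.0416667° lat → SW at lon 115.667°, lat 24.4583°.
Cell spans 0.0833333° lon × 0.0416667° lat.
south 24.4583, north 24.5000.

24.4583, 24.5000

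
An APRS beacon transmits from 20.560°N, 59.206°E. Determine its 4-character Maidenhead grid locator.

LL90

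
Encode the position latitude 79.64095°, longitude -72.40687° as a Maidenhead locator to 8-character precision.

Shift to the Maidenhead origin (180°W, 90°S): lon 107.59313, lat 169.64095.
Field: lon ⌊107.59313/20⌋ = 5 → F; lat ⌊169.64095/10⌋ = 16 → Q.
Square: lon ⌊7.59313/2⌋ = 3; lat ⌊9.64095/1⌋ = 9.
Subsquare: lon ⌊1.59313/0.0833333⌋ = 19 → t; lat ⌊0.64095/0.0416667⌋ = 15 → p.
Extended square: lon ⌊0.00980/0.00833333⌋ = 1; lat ⌊0.01595/0.00416667⌋ = 3.

FQ39tp13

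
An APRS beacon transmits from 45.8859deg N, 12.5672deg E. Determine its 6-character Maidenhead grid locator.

Shift to the Maidenhead origin (180°W, 90°S): lon 192.5672, lat 135.8859.
Field (20°×10°, letters A–R): lon ⌊192.5672/20⌋ = 9 → J; lat ⌊135.8859/10⌋ = 13 → N.
Square (2°×1°, digits 0–9): lon ⌊12.5672/2⌋ = 6; lat ⌊5.8859/1⌋ = 5.
Subsquare (5′×2.5′, letters a–x): lon ⌊0.5672/0.0833333⌋ = 6 → g; lat ⌊0.8859/0.0416667⌋ = 21 → v.

JN65gv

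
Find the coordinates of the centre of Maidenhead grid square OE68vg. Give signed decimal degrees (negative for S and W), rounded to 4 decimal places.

-41.7292, 113.7917

Field O=14, E=4: +14·20° lon, +4·10° lat → SW at lon 100°, lat -50°.
Square 6, 8: +6·2° lon, +8·1° lat → SW at lon 112°, lat -42°.
Subsquare v=21, g=6: +21·0.0833333° lon, +6·0.0416667° lat → SW at lon 113.75°, lat -41.75°.
Cell spans 0.0833333° lon × 0.0416667° lat. Centre is SW corner plus half of each.
latitude -41.7292, longitude 113.7917.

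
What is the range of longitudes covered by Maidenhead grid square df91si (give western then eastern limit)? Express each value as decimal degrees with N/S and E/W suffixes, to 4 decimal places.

Field D=3, F=5: +3·20° lon, +5·10° lat → SW at lon -120°, lat -40°.
Square 9, 1: +9·2° lon, +1·1° lat → SW at lon -102°, lat -39°.
Subsquare s=18, i=8: +18·0.0833333° lon, +8·0.0416667° lat → SW at lon -100.5°, lat -38.6667°.
Cell spans 0.0833333° lon × 0.0416667° lat.
west 100.5000° W, east 100.4167° W.

100.5000° W, 100.4167° W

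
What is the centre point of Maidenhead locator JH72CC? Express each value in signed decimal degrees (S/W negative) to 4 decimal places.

-17.8958, 14.2083

Field J=9, H=7: +9·20° lon, +7·10° lat → SW at lon 0°, lat -20°.
Square 7, 2: +7·2° lon, +2·1° lat → SW at lon 14°, lat -18°.
Subsquare c=2, c=2: +2·0.0833333° lon, +2·0.0416667° lat → SW at lon 14.1667°, lat -17.9167°.
Cell spans 0.0833333° lon × 0.0416667° lat. Centre is SW corner plus half of each.
latitude -17.8958, longitude 14.2083.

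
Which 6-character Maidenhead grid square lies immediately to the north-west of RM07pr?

Longitude subsquare p = 15; −1 → 14 = o.
Latitude subsquare r = 17; +1 → 18 = s.

RM07os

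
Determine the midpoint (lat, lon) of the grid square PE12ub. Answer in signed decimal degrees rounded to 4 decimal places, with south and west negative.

Field P=15, E=4: +15·20° lon, +4·10° lat → SW at lon 120°, lat -50°.
Square 1, 2: +1·2° lon, +2·1° lat → SW at lon 122°, lat -48°.
Subsquare u=20, b=1: +20·0.0833333° lon, +1·0.0416667° lat → SW at lon 123.667°, lat -47.9583°.
Cell spans 0.0833333° lon × 0.0416667° lat. Centre is SW corner plus half of each.
latitude -47.9375, longitude 123.7083.

-47.9375, 123.7083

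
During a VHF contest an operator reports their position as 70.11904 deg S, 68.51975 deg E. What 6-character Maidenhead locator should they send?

MB49gv

Add 180° to longitude and 90° to latitude: 248.5197, 19.8810.
Field: lon ⌊248.5197/20⌋ = 12 → M; lat ⌊19.8810/10⌋ = 1 → B.
Square: lon ⌊8.5197/2⌋ = 4; lat ⌊9.8810/1⌋ = 9.
Subsquare: lon ⌊0.5197/0.0833333⌋ = 6 → g; lat ⌊0.8810/0.0416667⌋ = 21 → v.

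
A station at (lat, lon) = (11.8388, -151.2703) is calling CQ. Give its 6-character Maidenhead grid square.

Offset from 180°W / 90°S: lon 28.7297°, lat 101.8388°.
Field: 28.7297/20 → 1 → B, 101.8388/10 → 10 → K; chars BK.
Square: 8.7297/2 → 4, 1.8388/1 → 1; chars 41.
Subsquare: 0.7297/0.0833333 → 8 → i, 0.8388/0.0416667 → 20 → u; chars iu.

BK41iu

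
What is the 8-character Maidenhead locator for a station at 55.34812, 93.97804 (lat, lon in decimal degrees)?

NO65xi73

Shift to the Maidenhead origin (180°W, 90°S): lon 273.97804, lat 145.34812.
Field: 273.97804/20 → 13 → N, 145.34812/10 → 14 → O; chars NO.
Square: 13.97804/2 → 6, 5.34812/1 → 5; chars 65.
Subsquare: 1.97804/0.0833333 → 23 → x, 0.34812/0.0416667 → 8 → i; chars xi.
Extended square: 0.06137/0.00833333 → 7, 0.01479/0.00416667 → 3; chars 73.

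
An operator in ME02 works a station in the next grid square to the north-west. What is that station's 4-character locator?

LE93

Longitude square 0; −1 → -1, wraps to 9, carry into field.
Longitude field M = 12; −1 → 11 = L.
Latitude square 2; +1 → 3.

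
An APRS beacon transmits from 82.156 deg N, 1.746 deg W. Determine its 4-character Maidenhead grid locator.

IR92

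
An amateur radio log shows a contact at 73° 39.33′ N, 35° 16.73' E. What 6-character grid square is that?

KQ73pp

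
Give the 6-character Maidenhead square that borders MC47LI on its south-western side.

Longitude subsquare l = 11; −1 → 10 = k.
Latitude subsquare i = 8; −1 → 7 = h.

MC47kh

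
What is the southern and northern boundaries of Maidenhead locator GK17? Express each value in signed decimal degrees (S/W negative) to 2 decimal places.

17.00, 18.00

Field G=6, K=10: +6·20° lon, +10·10° lat → SW at lon -60°, lat 10°.
Square 1, 7: +1·2° lon, +7·1° lat → SW at lon -58°, lat 17°.
Cell spans 2° lon × 1° lat.
south 17.00, north 18.00.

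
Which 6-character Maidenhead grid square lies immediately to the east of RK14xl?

Longitude subsquare x = 23; +1 → 24, wraps to 0 = a, carry into square.
Longitude square 1; +1 → 2.
The latitude characters are unchanged.

RK24al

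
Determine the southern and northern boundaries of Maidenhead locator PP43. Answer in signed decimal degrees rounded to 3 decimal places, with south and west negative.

63.000, 64.000

Field P=15, P=15: +15·20° lon, +15·10° lat → SW at lon 120°, lat 60°.
Square 4, 3: +4·2° lon, +3·1° lat → SW at lon 128°, lat 63°.
Cell spans 2° lon × 1° lat.
south 63.000, north 64.000.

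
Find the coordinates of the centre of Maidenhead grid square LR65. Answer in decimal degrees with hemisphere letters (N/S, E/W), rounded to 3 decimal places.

85.500° N, 53.000° E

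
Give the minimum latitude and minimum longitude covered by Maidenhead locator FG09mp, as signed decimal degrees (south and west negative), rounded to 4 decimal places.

-20.3750, -79.0000

Field F=5, G=6: +5·20° lon, +6·10° lat → SW at lon -80°, lat -30°.
Square 0, 9: +0·2° lon, +9·1° lat → SW at lon -80°, lat -21°.
Subsquare m=12, p=15: +12·0.0833333° lon, +15·0.0416667° lat → SW at lon -79°, lat -20.375°.
latitude -20.3750, longitude -79.0000.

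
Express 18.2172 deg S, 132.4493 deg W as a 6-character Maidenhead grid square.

Offset from 180°W / 90°S: lon 47.5507°, lat 71.7828°.
Field (20°×10°, letters A–R): 47.5507/20 → 2 → C, 71.7828/10 → 7 → H; chars CH.
Square (2°×1°, digits 0–9): 7.5507/2 → 3, 1.7828/1 → 1; chars 31.
Subsquare (5′×2.5′, letters a–x): 1.5507/0.0833333 → 18 → s, 0.7828/0.0416667 → 18 → s; chars ss.

CH31ss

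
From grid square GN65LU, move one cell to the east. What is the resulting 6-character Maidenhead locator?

GN65mu

Longitude subsquare l = 11; +1 → 12 = m.
The latitude characters are unchanged.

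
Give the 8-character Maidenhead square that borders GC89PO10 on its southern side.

Latitude extended square 0; −1 → -1, wraps to 9, carry into subsquare.
Latitude subsquare o = 14; −1 → 13 = n.
The longitude characters are unchanged.

GC89pn19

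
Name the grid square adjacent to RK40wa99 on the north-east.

RK40xb00

Longitude extended square 9; +1 → 10, wraps to 0, carry into subsquare.
Longitude subsquare w = 22; +1 → 23 = x.
Latitude extended square 9; +1 → 10, wraps to 0, carry into subsquare.
Latitude subsquare a = 0; +1 → 1 = b.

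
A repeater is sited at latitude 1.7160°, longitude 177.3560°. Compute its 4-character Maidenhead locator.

RJ81

Offset from 180°W / 90°S: lon 357.36°, lat 91.72°.
Field: 357.36/20 → 17 → R, 91.72/10 → 9 → J; chars RJ.
Square: 17.36/2 → 8, 1.72/1 → 1; chars 81.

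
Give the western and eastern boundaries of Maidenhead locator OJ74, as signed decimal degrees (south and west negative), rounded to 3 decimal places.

114.000, 116.000

Field O=14, J=9: +14·20° lon, +9·10° lat → SW at lon 100°, lat 0°.
Square 7, 4: +7·2° lon, +4·1° lat → SW at lon 114°, lat 4°.
Cell spans 2° lon × 1° lat.
west 114.000, east 116.000.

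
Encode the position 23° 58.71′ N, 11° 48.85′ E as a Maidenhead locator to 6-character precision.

Shift to the Maidenhead origin (180°W, 90°S): lon 191.8142, lat 113.9785.
Field: 191.8142/20 → 9 → J, 113.9785/10 → 11 → L; chars JL.
Square: 11.8142/2 → 5, 3.9785/1 → 3; chars 53.
Subsquare: 1.8142/0.0833333 → 21 → v, 0.9785/0.0416667 → 23 → x; chars vx.

JL53vx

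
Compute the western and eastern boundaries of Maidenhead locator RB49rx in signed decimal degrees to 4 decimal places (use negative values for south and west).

Field R=17, B=1: +17·20° lon, +1·10° lat → SW at lon 160°, lat -80°.
Square 4, 9: +4·2° lon, +9·1° lat → SW at lon 168°, lat -71°.
Subsquare r=17, x=23: +17·0.0833333° lon, +23·0.0416667° lat → SW at lon 169.417°, lat -70.0417°.
Cell spans 0.0833333° lon × 0.0416667° lat.
west 169.4167, east 169.5000.

169.4167, 169.5000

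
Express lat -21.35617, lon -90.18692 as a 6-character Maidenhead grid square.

EG48vp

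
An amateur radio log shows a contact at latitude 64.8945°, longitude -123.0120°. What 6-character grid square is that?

CP84lv

Shift to the Maidenhead origin (180°W, 90°S): lon 56.9880, lat 154.8945.
Field (20°×10°, letters A–R): lon ⌊56.9880/20⌋ = 2 → C; lat ⌊154.8945/10⌋ = 15 → P.
Square (2°×1°, digits 0–9): lon ⌊16.9880/2⌋ = 8; lat ⌊4.8945/1⌋ = 4.
Subsquare (5′×2.5′, letters a–x): lon ⌊0.9880/0.0833333⌋ = 11 → l; lat ⌊0.8945/0.0416667⌋ = 21 → v.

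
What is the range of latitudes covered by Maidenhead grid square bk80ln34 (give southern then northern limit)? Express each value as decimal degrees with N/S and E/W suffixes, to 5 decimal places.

10.55833° N, 10.56250° N

Field B=1, K=10: +1·20° lon, +10·10° lat → SW at lon -160°, lat 10°.
Square 8, 0: +8·2° lon, +0·1° lat → SW at lon -144°, lat 10°.
Subsquare l=11, n=13: +11·0.0833333° lon, +13·0.0416667° lat → SW at lon -143.083°, lat 10.5417°.
Extended square 3, 4: +3·0.00833333° lon, +4·0.00416667° lat → SW at lon -143.058°, lat 10.5583°.
Cell spans 0.00833333° lon × 0.00416667° lat.
south 10.55833° N, north 10.56250° N.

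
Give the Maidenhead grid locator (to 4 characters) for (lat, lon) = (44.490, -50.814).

GN44

Offset from 180°W / 90°S: lon 129.19°, lat 134.49°.
Field: 129.19/20 → 6 → G, 134.49/10 → 13 → N; chars GN.
Square: 9.19/2 → 4, 4.49/1 → 4; chars 44.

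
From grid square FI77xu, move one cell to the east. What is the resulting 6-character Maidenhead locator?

FI87au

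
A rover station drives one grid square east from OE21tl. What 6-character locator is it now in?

Longitude subsquare t = 19; +1 → 20 = u.
The latitude characters are unchanged.

OE21ul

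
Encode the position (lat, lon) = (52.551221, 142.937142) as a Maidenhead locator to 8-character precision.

Offset from 180°W / 90°S: lon 322.93714°, lat 142.55122°.
Field: 322.93714/20 → 16 → Q, 142.55122/10 → 14 → O; chars QO.
Square: 2.93714/2 → 1, 2.55122/1 → 2; chars 12.
Subsquare: 0.93714/0.0833333 → 11 → l, 0.55122/0.0416667 → 13 → n; chars ln.
Extended square: 0.02048/0.00833333 → 2, 0.00955/0.00416667 → 2; chars 22.

QO12ln22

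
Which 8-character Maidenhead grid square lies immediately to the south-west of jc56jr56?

Longitude extended square 5; −1 → 4.
Latitude extended square 6; −1 → 5.

JC56jr45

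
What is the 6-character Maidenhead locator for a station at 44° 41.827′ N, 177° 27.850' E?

RN84rq

Shift to the Maidenhead origin (180°W, 90°S): lon 357.4642, lat 134.6971.
Field: 357.4642/20 → 17 → R, 134.6971/10 → 13 → N; chars RN.
Square: 17.4642/2 → 8, 4.6971/1 → 4; chars 84.
Subsquare: 1.4642/0.0833333 → 17 → r, 0.6971/0.0416667 → 16 → q; chars rq.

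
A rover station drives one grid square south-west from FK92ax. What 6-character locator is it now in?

FK82xw

Longitude subsquare a = 0; −1 → -1, wraps to 23 = x, carry into square.
Longitude square 9; −1 → 8.
Latitude subsquare x = 23; −1 → 22 = w.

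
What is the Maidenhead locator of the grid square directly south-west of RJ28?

RJ17

Longitude square 2; −1 → 1.
Latitude square 8; −1 → 7.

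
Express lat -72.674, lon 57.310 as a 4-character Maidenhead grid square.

LB87

Offset from 180°W / 90°S: lon 237.31°, lat 17.33°.
Field: 237.31/20 → 11 → L, 17.33/10 → 1 → B; chars LB.
Square: 17.31/2 → 8, 7.33/1 → 7; chars 87.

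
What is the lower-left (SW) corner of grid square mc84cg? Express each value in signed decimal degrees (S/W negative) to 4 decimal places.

Field M=12, C=2: +12·20° lon, +2·10° lat → SW at lon 60°, lat -70°.
Square 8, 4: +8·2° lon, +4·1° lat → SW at lon 76°, lat -66°.
Subsquare c=2, g=6: +2·0.0833333° lon, +6·0.0416667° lat → SW at lon 76.1667°, lat -65.75°.
latitude -65.7500, longitude 76.1667.

-65.7500, 76.1667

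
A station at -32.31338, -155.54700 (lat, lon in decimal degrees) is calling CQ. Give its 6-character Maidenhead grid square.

BF27fq

Offset from 180°W / 90°S: lon 24.4530°, lat 57.6866°.
Field: lon ⌊24.4530/20⌋ = 1 → B; lat ⌊57.6866/10⌋ = 5 → F.
Square: lon ⌊4.4530/2⌋ = 2; lat ⌊7.6866/1⌋ = 7.
Subsquare: lon ⌊0.4530/0.0833333⌋ = 5 → f; lat ⌊0.6866/0.0416667⌋ = 16 → q.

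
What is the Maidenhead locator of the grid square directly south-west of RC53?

RC42

Longitude square 5; −1 → 4.
Latitude square 3; −1 → 2.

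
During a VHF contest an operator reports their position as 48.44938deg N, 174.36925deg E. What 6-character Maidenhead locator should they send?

RN78ek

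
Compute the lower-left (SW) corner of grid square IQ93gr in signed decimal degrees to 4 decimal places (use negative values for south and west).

73.7083, -1.5000

Field I=8, Q=16: +8·20° lon, +16·10° lat → SW at lon -20°, lat 70°.
Square 9, 3: +9·2° lon, +3·1° lat → SW at lon -2°, lat 73°.
Subsquare g=6, r=17: +6·0.0833333° lon, +17·0.0416667° lat → SW at lon -1.5°, lat 73.7083°.
latitude 73.7083, longitude -1.5000.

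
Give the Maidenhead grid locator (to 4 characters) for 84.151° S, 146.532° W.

BA65

Offset from 180°W / 90°S: lon 33.47°, lat 5.85°.
Field: lon ⌊33.47/20⌋ = 1 → B; lat ⌊5.85/10⌋ = 0 → A.
Square: lon ⌊13.47/2⌋ = 6; lat ⌊5.85/1⌋ = 5.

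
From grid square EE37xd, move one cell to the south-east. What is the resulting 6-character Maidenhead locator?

EE47ac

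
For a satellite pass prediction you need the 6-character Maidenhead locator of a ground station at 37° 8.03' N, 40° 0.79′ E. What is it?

Add 180° to longitude and 90° to latitude: 220.0132, 127.1338.
Field: lon ⌊220.0132/20⌋ = 11 → L; lat ⌊127.1338/10⌋ = 12 → M.
Square: lon ⌊0.0132/2⌋ = 0; lat ⌊7.1338/1⌋ = 7.
Subsquare: lon ⌊0.0132/0.0833333⌋ = 0 → a; lat ⌊0.1338/0.0416667⌋ = 3 → d.

LM07ad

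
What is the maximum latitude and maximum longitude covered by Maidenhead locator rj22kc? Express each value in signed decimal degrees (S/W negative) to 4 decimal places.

Field R=17, J=9: +17·20° lon, +9·10° lat → SW at lon 160°, lat 0°.
Square 2, 2: +2·2° lon, +2·1° lat → SW at lon 164°, lat 2°.
Subsquare k=10, c=2: +10·0.0833333° lon, +2·0.0416667° lat → SW at lon 164.833°, lat 2.08333°.
Cell spans 0.0833333° lon × 0.0416667° lat. NE corner is SW corner plus one full cell.
latitude 2.1250, longitude 164.9167.

2.1250, 164.9167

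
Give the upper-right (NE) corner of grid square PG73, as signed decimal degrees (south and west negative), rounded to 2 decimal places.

Field P=15, G=6: +15·20° lon, +6·10° lat → SW at lon 120°, lat -30°.
Square 7, 3: +7·2° lon, +3·1° lat → SW at lon 134°, lat -27°.
Cell spans 2° lon × 1° lat. NE corner is SW corner plus one full cell.
latitude -26.00, longitude 136.00.

-26.00, 136.00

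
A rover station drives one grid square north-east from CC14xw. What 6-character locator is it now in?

Longitude subsquare x = 23; +1 → 24, wraps to 0 = a, carry into square.
Longitude square 1; +1 → 2.
Latitude subsquare w = 22; +1 → 23 = x.

CC24ax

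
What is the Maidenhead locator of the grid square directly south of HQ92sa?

Latitude subsquare a = 0; −1 → -1, wraps to 23 = x, carry into square.
Latitude square 2; −1 → 1.
The longitude characters are unchanged.

HQ91sx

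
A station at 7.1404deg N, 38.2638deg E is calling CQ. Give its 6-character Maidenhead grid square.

Add 180° to longitude and 90° to latitude: 218.2638, 97.1404.
Field: 218.2638/20 → 10 → K, 97.1404/10 → 9 → J; chars KJ.
Square: 18.2638/2 → 9, 7.1404/1 → 7; chars 97.
Subsquare: 0.2638/0.0833333 → 3 → d, 0.1404/0.0416667 → 3 → d; chars dd.

KJ97dd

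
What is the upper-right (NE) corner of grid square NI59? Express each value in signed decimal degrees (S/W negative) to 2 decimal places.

0.00, 92.00

Field N=13, I=8: +13·20° lon, +8·10° lat → SW at lon 80°, lat -10°.
Square 5, 9: +5·2° lon, +9·1° lat → SW at lon 90°, lat -1°.
Cell spans 2° lon × 1° lat. NE corner is SW corner plus one full cell.
latitude 0.00, longitude 92.00.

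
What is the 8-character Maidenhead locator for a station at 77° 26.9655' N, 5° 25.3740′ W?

IQ77gk97

Add 180° to longitude and 90° to latitude: 174.57710, 167.44943.
Field: 174.57710/20 → 8 → I, 167.44943/10 → 16 → Q; chars IQ.
Square: 14.57710/2 → 7, 7.44943/1 → 7; chars 77.
Subsquare: 0.57710/0.0833333 → 6 → g, 0.44943/0.0416667 → 10 → k; chars gk.
Extended square: 0.07710/0.00833333 → 9, 0.03276/0.00416667 → 7; chars 97.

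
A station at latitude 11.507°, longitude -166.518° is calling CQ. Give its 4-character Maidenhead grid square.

Add 180° to longitude and 90° to latitude: 13.48, 101.51.
Field: lon ⌊13.48/20⌋ = 0 → A; lat ⌊101.51/10⌋ = 10 → K.
Square: lon ⌊13.48/2⌋ = 6; lat ⌊1.51/1⌋ = 1.

AK61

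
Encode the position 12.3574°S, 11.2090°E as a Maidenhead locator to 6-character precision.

JH57op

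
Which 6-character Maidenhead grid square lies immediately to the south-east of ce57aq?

CE57bp

Longitude subsquare a = 0; +1 → 1 = b.
Latitude subsquare q = 16; −1 → 15 = p.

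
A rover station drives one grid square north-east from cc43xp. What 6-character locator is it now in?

CC53aq

Longitude subsquare x = 23; +1 → 24, wraps to 0 = a, carry into square.
Longitude square 4; +1 → 5.
Latitude subsquare p = 15; +1 → 16 = q.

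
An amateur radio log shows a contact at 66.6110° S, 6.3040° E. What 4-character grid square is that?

JC33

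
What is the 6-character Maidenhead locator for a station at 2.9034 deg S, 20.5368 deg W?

Offset from 180°W / 90°S: lon 159.4632°, lat 87.0966°.
Field: 159.4632/20 → 7 → H, 87.0966/10 → 8 → I; chars HI.
Square: 19.4632/2 → 9, 7.0966/1 → 7; chars 97.
Subsquare: 1.4632/0.0833333 → 17 → r, 0.0966/0.0416667 → 2 → c; chars rc.

HI97rc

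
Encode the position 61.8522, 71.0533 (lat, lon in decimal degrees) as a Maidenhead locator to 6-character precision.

MP51mu

Shift to the Maidenhead origin (180°W, 90°S): lon 251.0533, lat 151.8522.
Field (20°×10°, letters A–R): lon ⌊251.0533/20⌋ = 12 → M; lat ⌊151.8522/10⌋ = 15 → P.
Square (2°×1°, digits 0–9): lon ⌊11.0533/2⌋ = 5; lat ⌊1.8522/1⌋ = 1.
Subsquare (5′×2.5′, letters a–x): lon ⌊1.0533/0.0833333⌋ = 12 → m; lat ⌊0.8522/0.0416667⌋ = 20 → u.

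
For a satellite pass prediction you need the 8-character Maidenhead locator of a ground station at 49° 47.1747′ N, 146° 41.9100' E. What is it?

Offset from 180°W / 90°S: lon 326.69850°, lat 139.78625°.
Field: lon ⌊326.69850/20⌋ = 16 → Q; lat ⌊139.78625/10⌋ = 13 → N.
Square: lon ⌊6.69850/2⌋ = 3; lat ⌊9.78625/1⌋ = 9.
Subsquare: lon ⌊0.69850/0.0833333⌋ = 8 → i; lat ⌊0.78625/0.0416667⌋ = 18 → s.
Extended square: lon ⌊0.03183/0.00833333⌋ = 3; lat ⌊0.03625/0.00416667⌋ = 8.

QN39is38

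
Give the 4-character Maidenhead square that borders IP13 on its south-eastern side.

Longitude square 1; +1 → 2.
Latitude square 3; −1 → 2.

IP22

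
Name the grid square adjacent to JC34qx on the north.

JC35qa

Latitude subsquare x = 23; +1 → 24, wraps to 0 = a, carry into square.
Latitude square 4; +1 → 5.
The longitude characters are unchanged.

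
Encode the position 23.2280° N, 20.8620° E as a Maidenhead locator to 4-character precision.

Add 180° to longitude and 90° to latitude: 200.86, 113.23.
Field: 200.86/20 → 10 → K, 113.23/10 → 11 → L; chars KL.
Square: 0.86/2 → 0, 3.23/1 → 3; chars 03.

KL03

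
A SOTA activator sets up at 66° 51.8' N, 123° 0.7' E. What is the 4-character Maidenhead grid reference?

PP16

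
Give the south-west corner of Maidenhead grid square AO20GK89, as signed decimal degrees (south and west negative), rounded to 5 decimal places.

50.45417, -175.43333

Field A=0, O=14: +0·20° lon, +14·10° lat → SW at lon -180°, lat 50°.
Square 2, 0: +2·2° lon, +0·1° lat → SW at lon -176°, lat 50°.
Subsquare g=6, k=10: +6·0.0833333° lon, +10·0.0416667° lat → SW at lon -175.5°, lat 50.4167°.
Extended square 8, 9: +8·0.00833333° lon, +9·0.00416667° lat → SW at lon -175.433°, lat 50.4542°.
latitude 50.45417, longitude -175.43333.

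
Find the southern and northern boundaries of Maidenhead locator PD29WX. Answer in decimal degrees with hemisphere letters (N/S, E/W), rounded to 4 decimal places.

50.0417° S, 50.0000° S

Field P=15, D=3: +15·20° lon, +3·10° lat → SW at lon 120°, lat -60°.
Square 2, 9: +2·2° lon, +9·1° lat → SW at lon 124°, lat -51°.
Subsquare w=22, x=23: +22·0.0833333° lon, +23·0.0416667° lat → SW at lon 125.833°, lat -50.0417°.
Cell spans 0.0833333° lon × 0.0416667° lat.
south 50.0417° S, north 50.0000° S.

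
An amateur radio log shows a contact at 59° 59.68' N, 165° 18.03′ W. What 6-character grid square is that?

Shift to the Maidenhead origin (180°W, 90°S): lon 14.6995, lat 149.9947.
Field (20°×10°, letters A–R): lon ⌊14.6995/20⌋ = 0 → A; lat ⌊149.9947/10⌋ = 14 → O.
Square (2°×1°, digits 0–9): lon ⌊14.6995/2⌋ = 7; lat ⌊9.9947/1⌋ = 9.
Subsquare (5′×2.5′, letters a–x): lon ⌊0.6995/0.0833333⌋ = 8 → i; lat ⌊0.9947/0.0416667⌋ = 23 → x.

AO79ix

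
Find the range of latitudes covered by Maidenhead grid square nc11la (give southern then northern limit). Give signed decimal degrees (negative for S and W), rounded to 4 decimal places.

Field N=13, C=2: +13·20° lon, +2·10° lat → SW at lon 80°, lat -70°.
Square 1, 1: +1·2° lon, +1·1° lat → SW at lon 82°, lat -69°.
Subsquare l=11, a=0: +11·0.0833333° lon, +0·0.0416667° lat → SW at lon 82.9167°, lat -69°.
Cell spans 0.0833333° lon × 0.0416667° lat.
south -69.0000, north -68.9583.

-69.0000, -68.9583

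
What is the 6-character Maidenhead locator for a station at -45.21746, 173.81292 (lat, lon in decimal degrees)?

Shift to the Maidenhead origin (180°W, 90°S): lon 353.8129, lat 44.7825.
Field: lon ⌊353.8129/20⌋ = 17 → R; lat ⌊44.7825/10⌋ = 4 → E.
Square: lon ⌊13.8129/2⌋ = 6; lat ⌊4.7825/1⌋ = 4.
Subsquare: lon ⌊1.8129/0.0833333⌋ = 21 → v; lat ⌊0.7825/0.0416667⌋ = 18 → s.

RE64vs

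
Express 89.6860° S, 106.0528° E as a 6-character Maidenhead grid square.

Shift to the Maidenhead origin (180°W, 90°S): lon 286.0528, lat 0.3140.
Field: lon ⌊286.0528/20⌋ = 14 → O; lat ⌊0.3140/10⌋ = 0 → A.
Square: lon ⌊6.0528/2⌋ = 3; lat ⌊0.3140/1⌋ = 0.
Subsquare: lon ⌊0.0528/0.0833333⌋ = 0 → a; lat ⌊0.3140/0.0416667⌋ = 7 → h.

OA30ah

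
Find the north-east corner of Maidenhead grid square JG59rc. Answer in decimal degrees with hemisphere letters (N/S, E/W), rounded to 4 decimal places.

Field J=9, G=6: +9·20° lon, +6·10° lat → SW at lon 0°, lat -30°.
Square 5, 9: +5·2° lon, +9·1° lat → SW at lon 10°, lat -21°.
Subsquare r=17, c=2: +17·0.0833333° lon, +2·0.0416667° lat → SW at lon 11.4167°, lat -20.9167°.
Cell spans 0.0833333° lon × 0.0416667° lat. NE corner is SW corner plus one full cell.
latitude 20.8750° S, longitude 11.5000° E.

20.8750° S, 11.5000° E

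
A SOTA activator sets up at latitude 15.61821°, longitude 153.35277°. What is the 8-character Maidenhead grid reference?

QK65qo28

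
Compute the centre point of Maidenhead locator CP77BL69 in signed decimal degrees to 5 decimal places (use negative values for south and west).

Field C=2, P=15: +2·20° lon, +15·10° lat → SW at lon -140°, lat 60°.
Square 7, 7: +7·2° lon, +7·1° lat → SW at lon -126°, lat 67°.
Subsquare b=1, l=11: +1·0.0833333° lon, +11·0.0416667° lat → SW at lon -125.917°, lat 67.4583°.
Extended square 6, 9: +6·0.00833333° lon, +9·0.00416667° lat → SW at lon -125.867°, lat 67.4958°.
Cell spans 0.00833333° lon × 0.00416667° lat. Centre is SW corner plus half of each.
latitude 67.49792, longitude -125.86250.

67.49792, -125.86250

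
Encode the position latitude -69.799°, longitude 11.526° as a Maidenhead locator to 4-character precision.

JC50

Shift to the Maidenhead origin (180°W, 90°S): lon 191.53, lat 20.20.
Field (20°×10°, letters A–R): lon ⌊191.53/20⌋ = 9 → J; lat ⌊20.20/10⌋ = 2 → C.
Square (2°×1°, digits 0–9): lon ⌊11.53/2⌋ = 5; lat ⌊0.20/1⌋ = 0.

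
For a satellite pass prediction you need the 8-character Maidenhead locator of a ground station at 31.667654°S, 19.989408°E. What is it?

JF98xh89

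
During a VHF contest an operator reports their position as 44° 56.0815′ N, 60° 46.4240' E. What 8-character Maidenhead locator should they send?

MN04jw24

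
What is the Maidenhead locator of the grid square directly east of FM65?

Longitude square 6; +1 → 7.
The latitude characters are unchanged.

FM75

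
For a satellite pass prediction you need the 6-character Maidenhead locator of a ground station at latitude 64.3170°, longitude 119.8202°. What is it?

Offset from 180°W / 90°S: lon 299.8202°, lat 154.3170°.
Field: lon ⌊299.8202/20⌋ = 14 → O; lat ⌊154.3170/10⌋ = 15 → P.
Square: lon ⌊19.8202/2⌋ = 9; lat ⌊4.3170/1⌋ = 4.
Subsquare: lon ⌊1.8202/0.0833333⌋ = 21 → v; lat ⌊0.3170/0.0416667⌋ = 7 → h.

OP94vh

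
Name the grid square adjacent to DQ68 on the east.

Longitude square 6; +1 → 7.
The latitude characters are unchanged.

DQ78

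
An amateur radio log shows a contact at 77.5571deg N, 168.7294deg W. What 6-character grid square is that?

Shift to the Maidenhead origin (180°W, 90°S): lon 11.2706, lat 167.5571.
Field: lon ⌊11.2706/20⌋ = 0 → A; lat ⌊167.5571/10⌋ = 16 → Q.
Square: lon ⌊11.2706/2⌋ = 5; lat ⌊7.5571/1⌋ = 7.
Subsquare: lon ⌊1.2706/0.0833333⌋ = 15 → p; lat ⌊0.5571/0.0416667⌋ = 13 → n.

AQ57pn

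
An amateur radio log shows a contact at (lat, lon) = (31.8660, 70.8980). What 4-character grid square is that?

MM51

Shift to the Maidenhead origin (180°W, 90°S): lon 250.90, lat 121.87.
Field: 250.90/20 → 12 → M, 121.87/10 → 12 → M; chars MM.
Square: 10.90/2 → 5, 1.87/1 → 1; chars 51.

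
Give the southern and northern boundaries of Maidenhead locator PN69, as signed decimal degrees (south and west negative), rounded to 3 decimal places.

Field P=15, N=13: +15·20° lon, +13·10° lat → SW at lon 120°, lat 40°.
Square 6, 9: +6·2° lon, +9·1° lat → SW at lon 132°, lat 49°.
Cell spans 2° lon × 1° lat.
south 49.000, north 50.000.

49.000, 50.000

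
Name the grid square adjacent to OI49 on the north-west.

OJ30

Longitude square 4; −1 → 3.
Latitude square 9; +1 → 10, wraps to 0, carry into field.
Latitude field I = 8; +1 → 9 = J.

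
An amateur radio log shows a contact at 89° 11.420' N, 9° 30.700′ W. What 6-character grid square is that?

Add 180° to longitude and 90° to latitude: 170.4883, 179.1903.
Field: 170.4883/20 → 8 → I, 179.1903/10 → 17 → R; chars IR.
Square: 10.4883/2 → 5, 9.1903/1 → 9; chars 59.
Subsquare: 0.4883/0.0833333 → 5 → f, 0.1903/0.0416667 → 4 → e; chars fe.

IR59fe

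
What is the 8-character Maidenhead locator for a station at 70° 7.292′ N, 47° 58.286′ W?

GQ60ac39

Shift to the Maidenhead origin (180°W, 90°S): lon 132.02857, lat 160.12153.
Field (20°×10°, letters A–R): 132.02857/20 → 6 → G, 160.12153/10 → 16 → Q; chars GQ.
Square (2°×1°, digits 0–9): 12.02857/2 → 6, 0.12153/1 → 0; chars 60.
Subsquare (5′×2.5′, letters a–x): 0.02857/0.0833333 → 0 → a, 0.12153/0.0416667 → 2 → c; chars ac.
Extended square (30″×15″, digits 0–9): 0.02857/0.00833333 → 3, 0.03820/0.00416667 → 9; chars 39.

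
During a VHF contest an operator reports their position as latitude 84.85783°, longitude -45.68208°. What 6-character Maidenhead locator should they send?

Shift to the Maidenhead origin (180°W, 90°S): lon 134.3179, lat 174.8578.
Field (20°×10°, letters A–R): 134.3179/20 → 6 → G, 174.8578/10 → 17 → R; chars GR.
Square (2°×1°, digits 0–9): 14.3179/2 → 7, 4.8578/1 → 4; chars 74.
Subsquare (5′×2.5′, letters a–x): 0.3179/0.0833333 → 3 → d, 0.8578/0.0416667 → 20 → u; chars du.

GR74du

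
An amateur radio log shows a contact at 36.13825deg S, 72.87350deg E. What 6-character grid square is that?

MF63ku

Offset from 180°W / 90°S: lon 252.8735°, lat 53.8618°.
Field (20°×10°, letters A–R): lon ⌊252.8735/20⌋ = 12 → M; lat ⌊53.8618/10⌋ = 5 → F.
Square (2°×1°, digits 0–9): lon ⌊12.8735/2⌋ = 6; lat ⌊3.8618/1⌋ = 3.
Subsquare (5′×2.5′, letters a–x): lon ⌊0.8735/0.0833333⌋ = 10 → k; lat ⌊0.8618/0.0416667⌋ = 20 → u.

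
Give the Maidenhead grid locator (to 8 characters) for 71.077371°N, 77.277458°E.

MQ81pb38

Shift to the Maidenhead origin (180°W, 90°S): lon 257.27746, lat 161.07737.
Field: 257.27746/20 → 12 → M, 161.07737/10 → 16 → Q; chars MQ.
Square: 17.27746/2 → 8, 1.07737/1 → 1; chars 81.
Subsquare: 1.27746/0.0833333 → 15 → p, 0.07737/0.0416667 → 1 → b; chars pb.
Extended square: 0.02746/0.00833333 → 3, 0.03570/0.00416667 → 8; chars 38.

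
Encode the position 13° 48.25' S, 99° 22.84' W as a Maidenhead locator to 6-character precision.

Add 180° to longitude and 90° to latitude: 80.6193, 76.1958.
Field (20°×10°, letters A–R): lon ⌊80.6193/20⌋ = 4 → E; lat ⌊76.1958/10⌋ = 7 → H.
Square (2°×1°, digits 0–9): lon ⌊0.6193/2⌋ = 0; lat ⌊6.1958/1⌋ = 6.
Subsquare (5′×2.5′, letters a–x): lon ⌊0.6193/0.0833333⌋ = 7 → h; lat ⌊0.1958/0.0416667⌋ = 4 → e.

EH06he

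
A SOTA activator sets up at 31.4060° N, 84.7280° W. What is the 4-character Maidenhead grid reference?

Offset from 180°W / 90°S: lon 95.27°, lat 121.41°.
Field: 95.27/20 → 4 → E, 121.41/10 → 12 → M; chars EM.
Square: 15.27/2 → 7, 1.41/1 → 1; chars 71.

EM71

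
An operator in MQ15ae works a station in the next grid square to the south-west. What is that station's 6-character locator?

MQ05xd

Longitude subsquare a = 0; −1 → -1, wraps to 23 = x, carry into square.
Longitude square 1; −1 → 0.
Latitude subsquare e = 4; −1 → 3 = d.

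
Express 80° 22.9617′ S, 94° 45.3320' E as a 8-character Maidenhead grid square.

Shift to the Maidenhead origin (180°W, 90°S): lon 274.75553, lat 9.61731.
Field: 274.75553/20 → 13 → N, 9.61731/10 → 0 → A; chars NA.
Square: 14.75553/2 → 7, 9.61731/1 → 9; chars 79.
Subsquare: 0.75553/0.0833333 → 9 → j, 0.61731/0.0416667 → 14 → o; chars jo.
Extended square: 0.00553/0.00833333 → 0, 0.03397/0.00416667 → 8; chars 08.

NA79jo08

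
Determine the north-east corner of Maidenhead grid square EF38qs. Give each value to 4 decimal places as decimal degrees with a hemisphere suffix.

31.2083° S, 92.5833° W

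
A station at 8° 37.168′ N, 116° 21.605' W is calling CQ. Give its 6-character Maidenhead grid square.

Offset from 180°W / 90°S: lon 63.6399°, lat 98.6195°.
Field (20°×10°, letters A–R): lon ⌊63.6399/20⌋ = 3 → D; lat ⌊98.6195/10⌋ = 9 → J.
Square (2°×1°, digits 0–9): lon ⌊3.6399/2⌋ = 1; lat ⌊8.6195/1⌋ = 8.
Subsquare (5′×2.5′, letters a–x): lon ⌊1.6399/0.0833333⌋ = 19 → t; lat ⌊0.6195/0.0416667⌋ = 14 → o.

DJ18to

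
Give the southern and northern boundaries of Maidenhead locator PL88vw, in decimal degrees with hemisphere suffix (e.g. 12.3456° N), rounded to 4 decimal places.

28.9167° N, 28.9583° N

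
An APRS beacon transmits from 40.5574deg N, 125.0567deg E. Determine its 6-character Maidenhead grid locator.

Add 180° to longitude and 90° to latitude: 305.0567, 130.5574.
Field: lon ⌊305.0567/20⌋ = 15 → P; lat ⌊130.5574/10⌋ = 13 → N.
Square: lon ⌊5.0567/2⌋ = 2; lat ⌊0.5574/1⌋ = 0.
Subsquare: lon ⌊1.0567/0.0833333⌋ = 12 → m; lat ⌊0.5574/0.0416667⌋ = 13 → n.

PN20mn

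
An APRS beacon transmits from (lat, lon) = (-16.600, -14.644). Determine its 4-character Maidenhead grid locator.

IH23

Shift to the Maidenhead origin (180°W, 90°S): lon 165.36, lat 73.40.
Field: 165.36/20 → 8 → I, 73.40/10 → 7 → H; chars IH.
Square: 5.36/2 → 2, 3.40/1 → 3; chars 23.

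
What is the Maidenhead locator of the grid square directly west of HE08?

Longitude square 0; −1 → -1, wraps to 9, carry into field.
Longitude field H = 7; −1 → 6 = G.
The latitude characters are unchanged.

GE98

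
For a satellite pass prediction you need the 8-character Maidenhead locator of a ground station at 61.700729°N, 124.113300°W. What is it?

CP71wq68

Shift to the Maidenhead origin (180°W, 90°S): lon 55.88670, lat 151.70073.
Field (20°×10°, letters A–R): 55.88670/20 → 2 → C, 151.70073/10 → 15 → P; chars CP.
Square (2°×1°, digits 0–9): 15.88670/2 → 7, 1.70073/1 → 1; chars 71.
Subsquare (5′×2.5′, letters a–x): 1.88670/0.0833333 → 22 → w, 0.70073/0.0416667 → 16 → q; chars wq.
Extended square (30″×15″, digits 0–9): 0.05337/0.00833333 → 6, 0.03406/0.00416667 → 8; chars 68.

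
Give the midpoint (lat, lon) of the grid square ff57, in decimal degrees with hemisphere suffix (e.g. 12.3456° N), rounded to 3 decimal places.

Field F=5, F=5: +5·20° lon, +5·10° lat → SW at lon -80°, lat -40°.
Square 5, 7: +5·2° lon, +7·1° lat → SW at lon -70°, lat -33°.
Cell spans 2° lon × 1° lat. Centre is SW corner plus half of each.
latitude 32.500° S, longitude 69.000° W.

32.500° S, 69.000° W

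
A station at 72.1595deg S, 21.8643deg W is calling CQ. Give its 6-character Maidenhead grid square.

HB97bu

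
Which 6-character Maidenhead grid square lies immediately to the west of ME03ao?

LE93xo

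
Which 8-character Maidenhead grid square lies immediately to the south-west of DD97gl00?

DD97fk99

Longitude extended square 0; −1 → -1, wraps to 9, carry into subsquare.
Longitude subsquare g = 6; −1 → 5 = f.
Latitude extended square 0; −1 → -1, wraps to 9, carry into subsquare.
Latitude subsquare l = 11; −1 → 10 = k.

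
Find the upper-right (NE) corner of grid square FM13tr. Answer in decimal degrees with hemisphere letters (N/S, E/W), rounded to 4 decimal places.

33.7500° N, 76.3333° W

Field F=5, M=12: +5·20° lon, +12·10° lat → SW at lon -80°, lat 30°.
Square 1, 3: +1·2° lon, +3·1° lat → SW at lon -78°, lat 33°.
Subsquare t=19, r=17: +19·0.0833333° lon, +17·0.0416667° lat → SW at lon -76.4167°, lat 33.7083°.
Cell spans 0.0833333° lon × 0.0416667° lat. NE corner is SW corner plus one full cell.
latitude 33.7500° N, longitude 76.3333° W.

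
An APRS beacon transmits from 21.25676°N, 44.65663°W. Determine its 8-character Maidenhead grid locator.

GL71qg11

Add 180° to longitude and 90° to latitude: 135.34337, 111.25676.
Field: lon ⌊135.34337/20⌋ = 6 → G; lat ⌊111.25676/10⌋ = 11 → L.
Square: lon ⌊15.34337/2⌋ = 7; lat ⌊1.25676/1⌋ = 1.
Subsquare: lon ⌊1.34337/0.0833333⌋ = 16 → q; lat ⌊0.25676/0.0416667⌋ = 6 → g.
Extended square: lon ⌊0.01004/0.00833333⌋ = 1; lat ⌊0.00676/0.00416667⌋ = 1.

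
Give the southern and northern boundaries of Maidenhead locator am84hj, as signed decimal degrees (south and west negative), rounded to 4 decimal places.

Field A=0, M=12: +0·20° lon, +12·10° lat → SW at lon -180°, lat 30°.
Square 8, 4: +8·2° lon, +4·1° lat → SW at lon -164°, lat 34°.
Subsquare h=7, j=9: +7·0.0833333° lon, +9·0.0416667° lat → SW at lon -163.417°, lat 34.375°.
Cell spans 0.0833333° lon × 0.0416667° lat.
south 34.3750, north 34.4167.

34.3750, 34.4167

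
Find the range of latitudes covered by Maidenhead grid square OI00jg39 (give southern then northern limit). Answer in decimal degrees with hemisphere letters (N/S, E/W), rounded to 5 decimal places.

Field O=14, I=8: +14·20° lon, +8·10° lat → SW at lon 100°, lat -10°.
Square 0, 0: +0·2° lon, +0·1° lat → SW at lon 100°, lat -10°.
Subsquare j=9, g=6: +9·0.0833333° lon, +6·0.0416667° lat → SW at lon 100.75°, lat -9.75°.
Extended square 3, 9: +3·0.00833333° lon, +9·0.00416667° lat → SW at lon 100.775°, lat -9.7125°.
Cell spans 0.00833333° lon × 0.00416667° lat.
south 9.71250° S, north 9.70833° S.

9.71250° S, 9.70833° S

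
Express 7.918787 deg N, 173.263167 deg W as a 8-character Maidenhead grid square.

Shift to the Maidenhead origin (180°W, 90°S): lon 6.73683, lat 97.91879.
Field: 6.73683/20 → 0 → A, 97.91879/10 → 9 → J; chars AJ.
Square: 6.73683/2 → 3, 7.91879/1 → 7; chars 37.
Subsquare: 0.73683/0.0833333 → 8 → i, 0.91879/0.0416667 → 22 → w; chars iw.
Extended square: 0.07017/0.00833333 → 8, 0.00212/0.00416667 → 0; chars 80.

AJ37iw80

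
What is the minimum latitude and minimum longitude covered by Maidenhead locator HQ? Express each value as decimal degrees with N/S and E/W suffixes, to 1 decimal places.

70.0° N, 40.0° W

Field H=7, Q=16: +7·20° lon, +16·10° lat → SW at lon -40°, lat 70°.
latitude 70.0° N, longitude 40.0° W.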